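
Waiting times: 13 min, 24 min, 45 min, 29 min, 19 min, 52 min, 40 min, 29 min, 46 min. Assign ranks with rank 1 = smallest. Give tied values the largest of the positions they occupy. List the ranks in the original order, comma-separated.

Sorted (ascending): 13, 19, 24, 29, 29, 40, 45, 46, 52
The 2 values of 29 occupy positions 4–5 → each gets rank 5.

1, 3, 7, 5, 2, 9, 6, 5, 8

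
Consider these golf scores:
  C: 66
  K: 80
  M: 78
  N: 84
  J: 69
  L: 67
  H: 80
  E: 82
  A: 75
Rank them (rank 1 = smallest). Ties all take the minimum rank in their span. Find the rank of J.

3

Sorted (ascending): 66, 67, 69, 75, 78, 80, 80, 82, 84
The 2 values of 80 occupy positions 6–7 → each gets rank 6.
J has value 69 → rank 3.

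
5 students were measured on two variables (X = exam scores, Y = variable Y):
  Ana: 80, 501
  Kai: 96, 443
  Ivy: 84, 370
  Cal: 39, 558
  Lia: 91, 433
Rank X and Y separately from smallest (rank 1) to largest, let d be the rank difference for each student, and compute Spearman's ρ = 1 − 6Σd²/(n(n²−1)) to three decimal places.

-0.600

Ranks of variable 1: 2, 5, 3, 1, 4
Ranks of variable 2: 4, 3, 1, 5, 2
d = r₁ − r₂: -2, 2, 2, -4, 2
d²: 4, 4, 4, 16, 4; Σd² = 32
ρ = 1 − 6·32/(5·24) = 1 − 192/120 = -0.600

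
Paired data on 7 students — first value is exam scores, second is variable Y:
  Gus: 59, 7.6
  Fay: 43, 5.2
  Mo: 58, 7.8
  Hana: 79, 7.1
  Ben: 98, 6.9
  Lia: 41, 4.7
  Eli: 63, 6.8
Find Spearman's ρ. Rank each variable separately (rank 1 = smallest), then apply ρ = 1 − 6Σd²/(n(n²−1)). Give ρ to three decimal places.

Ranks of variable 1: 4, 2, 3, 6, 7, 1, 5
Ranks of variable 2: 6, 2, 7, 5, 4, 1, 3
d = r₁ − r₂: -2, 0, -4, 1, 3, 0, 2
d²: 4, 0, 16, 1, 9, 0, 4; Σd² = 34
ρ = 1 − 6·34/(7·48) = 1 − 204/336 = 0.393

0.393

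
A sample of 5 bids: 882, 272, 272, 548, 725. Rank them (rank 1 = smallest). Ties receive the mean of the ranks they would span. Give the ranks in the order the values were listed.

5, 1.5, 1.5, 3, 4

Sorted (ascending): 272, 272, 548, 725, 882
The 2 values of 272 occupy positions 1–2 → average rank (1+2)/2 = 1.5.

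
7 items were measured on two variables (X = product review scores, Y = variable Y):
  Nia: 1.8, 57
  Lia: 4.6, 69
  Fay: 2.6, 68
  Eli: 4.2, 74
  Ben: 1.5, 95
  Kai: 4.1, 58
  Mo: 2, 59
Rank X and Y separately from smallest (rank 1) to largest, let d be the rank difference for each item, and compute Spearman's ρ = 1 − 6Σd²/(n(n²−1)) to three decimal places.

Ranks of variable 1: 2, 7, 4, 6, 1, 5, 3
Ranks of variable 2: 1, 5, 4, 6, 7, 2, 3
d = r₁ − r₂: 1, 2, 0, 0, -6, 3, 0
d²: 1, 4, 0, 0, 36, 9, 0; Σd² = 50
ρ = 1 − 6·50/(7·48) = 1 − 300/336 = 0.107

0.107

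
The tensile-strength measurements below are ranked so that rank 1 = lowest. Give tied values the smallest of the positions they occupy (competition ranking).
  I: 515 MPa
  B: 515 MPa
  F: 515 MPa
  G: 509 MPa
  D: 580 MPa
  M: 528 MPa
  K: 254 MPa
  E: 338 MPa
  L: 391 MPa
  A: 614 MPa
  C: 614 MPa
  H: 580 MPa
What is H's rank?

Sorted (ascending): 254, 338, 391, 509, 515, 515, 515, 528, 580, 580, 614, 614
The 3 values of 515 occupy positions 5–7 → each gets rank 5.
The 2 values of 580 occupy positions 9–10 → each gets rank 9.
The 2 values of 614 occupy positions 11–12 → each gets rank 11.
H has value 580 MPa → rank 9.

9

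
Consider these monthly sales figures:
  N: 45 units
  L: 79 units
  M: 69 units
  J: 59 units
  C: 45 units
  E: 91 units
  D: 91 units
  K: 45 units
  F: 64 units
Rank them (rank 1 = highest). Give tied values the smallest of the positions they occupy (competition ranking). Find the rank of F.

5

Sorted (descending): 91, 91, 79, 69, 64, 59, 45, 45, 45
The 2 values of 91 occupy positions 1–2 → each gets rank 1.
The 3 values of 45 occupy positions 7–9 → each gets rank 7.
F has value 64 units → rank 5.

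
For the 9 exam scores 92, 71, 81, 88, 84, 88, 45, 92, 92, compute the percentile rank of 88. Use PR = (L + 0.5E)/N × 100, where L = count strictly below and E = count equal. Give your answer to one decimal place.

N = 9.
Strictly below 88: 4. Equal to 88: 2.
PR = (4 + 0.5·2)/9 × 100 = 55.6

55.6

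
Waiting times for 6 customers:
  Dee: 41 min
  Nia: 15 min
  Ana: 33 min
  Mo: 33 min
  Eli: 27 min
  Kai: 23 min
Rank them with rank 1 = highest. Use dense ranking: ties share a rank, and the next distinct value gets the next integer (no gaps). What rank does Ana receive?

Sorted (descending): 41, 33, 33, 27, 23, 15
The 2 values of 33 share dense rank 2.
Remaining distinct values take the next consecutive integers.
Ana has value 33 min → rank 2.

2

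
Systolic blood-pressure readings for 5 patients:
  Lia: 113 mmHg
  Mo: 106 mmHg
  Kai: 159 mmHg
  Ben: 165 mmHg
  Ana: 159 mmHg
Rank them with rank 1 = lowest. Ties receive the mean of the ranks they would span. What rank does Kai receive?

Sorted (ascending): 106, 113, 159, 159, 165
The 2 values of 159 occupy positions 3–4 → average rank (3+4)/2 = 3.5.
Kai has value 159 mmHg → rank 3.5.

3.5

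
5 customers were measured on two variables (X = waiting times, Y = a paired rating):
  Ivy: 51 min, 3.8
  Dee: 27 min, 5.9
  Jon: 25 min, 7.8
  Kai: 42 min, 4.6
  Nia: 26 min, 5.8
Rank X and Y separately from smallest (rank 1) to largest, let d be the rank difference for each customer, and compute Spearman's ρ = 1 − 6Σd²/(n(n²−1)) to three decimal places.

-0.900

Ranks of variable 1: 5, 3, 1, 4, 2
Ranks of variable 2: 1, 4, 5, 2, 3
d = r₁ − r₂: 4, -1, -4, 2, -1
d²: 16, 1, 16, 4, 1; Σd² = 38
ρ = 1 − 6·38/(5·24) = 1 − 228/120 = -0.900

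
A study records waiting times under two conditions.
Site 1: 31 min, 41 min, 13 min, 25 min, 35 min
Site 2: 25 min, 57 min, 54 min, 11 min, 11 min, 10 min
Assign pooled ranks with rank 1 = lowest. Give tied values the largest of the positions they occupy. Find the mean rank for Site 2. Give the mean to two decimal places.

5.67

Sorted (ascending): 10, 11, 11, 13, 25, 25, 31, 35, 41, 54, 57
The 2 values of 11 occupy positions 2–3 → each gets rank 3.
The 2 values of 25 occupy positions 5–6 → each gets rank 6.
Site 2 values → pooled ranks: 25→6, 57→11, 54→10, 11→3, 11→3, 10→1
Mean rank = (6 + 11 + 10 + 3 + 3 + 1) / 6 = 5.67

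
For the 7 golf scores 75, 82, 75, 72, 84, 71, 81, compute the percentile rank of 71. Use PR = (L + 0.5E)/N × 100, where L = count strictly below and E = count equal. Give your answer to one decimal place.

7.1

N = 7.
Strictly below 71: 0. Equal to 71: 1.
PR = (0 + 0.5·1)/7 × 100 = 7.1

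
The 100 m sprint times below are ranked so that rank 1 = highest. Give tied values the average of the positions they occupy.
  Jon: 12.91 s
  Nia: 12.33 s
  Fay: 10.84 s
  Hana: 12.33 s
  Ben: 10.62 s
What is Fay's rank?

4

Sorted (descending): 12.91, 12.33, 12.33, 10.84, 10.62
The 2 values of 12.33 occupy positions 2–3 → average rank (2+3)/2 = 2.5.
Fay has value 10.84 s → rank 4.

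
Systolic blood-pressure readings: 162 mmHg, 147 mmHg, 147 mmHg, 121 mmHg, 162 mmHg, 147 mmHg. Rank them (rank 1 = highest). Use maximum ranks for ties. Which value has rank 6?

121

Sorted (descending): 162, 162, 147, 147, 147, 121
The 2 values of 162 occupy positions 1–2 → each gets rank 2.
The 3 values of 147 occupy positions 3–5 → each gets rank 5.
Rank 6 → value 121.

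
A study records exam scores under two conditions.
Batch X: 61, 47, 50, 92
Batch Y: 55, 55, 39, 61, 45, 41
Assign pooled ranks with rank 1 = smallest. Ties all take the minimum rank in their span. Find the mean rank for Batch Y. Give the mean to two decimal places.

Sorted (ascending): 39, 41, 45, 47, 50, 55, 55, 61, 61, 92
The 2 values of 55 occupy positions 6–7 → each gets rank 6.
The 2 values of 61 occupy positions 8–9 → each gets rank 8.
Batch Y values → pooled ranks: 55→6, 55→6, 39→1, 61→8, 45→3, 41→2
Mean rank = (6 + 6 + 1 + 8 + 3 + 2) / 6 = 4.33

4.33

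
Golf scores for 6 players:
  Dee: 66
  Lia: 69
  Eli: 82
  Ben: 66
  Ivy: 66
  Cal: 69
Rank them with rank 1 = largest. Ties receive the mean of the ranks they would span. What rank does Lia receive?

Sorted (descending): 82, 69, 69, 66, 66, 66
The 2 values of 69 occupy positions 2–3 → average rank (2+3)/2 = 2.5.
The 3 values of 66 occupy positions 4–6 → average rank 5.
Lia has value 69 → rank 2.5.

2.5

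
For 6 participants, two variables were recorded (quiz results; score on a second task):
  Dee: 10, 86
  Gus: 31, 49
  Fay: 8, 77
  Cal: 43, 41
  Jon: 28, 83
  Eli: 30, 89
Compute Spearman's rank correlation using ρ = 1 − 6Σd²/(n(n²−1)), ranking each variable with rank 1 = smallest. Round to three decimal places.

-0.486

Ranks of variable 1: 2, 5, 1, 6, 3, 4
Ranks of variable 2: 5, 2, 3, 1, 4, 6
d = r₁ − r₂: -3, 3, -2, 5, -1, -2
d²: 9, 9, 4, 25, 1, 4; Σd² = 52
ρ = 1 − 6·52/(6·35) = 1 − 312/210 = -0.486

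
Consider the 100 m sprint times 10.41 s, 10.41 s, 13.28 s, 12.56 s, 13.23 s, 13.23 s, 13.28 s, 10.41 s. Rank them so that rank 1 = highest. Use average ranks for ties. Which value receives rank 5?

Sorted (descending): 13.28, 13.28, 13.23, 13.23, 12.56, 10.41, 10.41, 10.41
The 2 values of 13.28 occupy positions 1–2 → average rank (1+2)/2 = 1.5.
The 2 values of 13.23 occupy positions 3–4 → average rank (3+4)/2 = 3.5.
The 3 values of 10.41 occupy positions 6–8 → average rank 7.
Rank 5 → value 12.56.

12.56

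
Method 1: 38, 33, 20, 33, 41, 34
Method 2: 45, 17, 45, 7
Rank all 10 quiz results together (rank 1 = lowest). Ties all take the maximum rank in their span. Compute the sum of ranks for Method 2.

Sorted (ascending): 7, 17, 20, 33, 33, 34, 38, 41, 45, 45
The 2 values of 33 occupy positions 4–5 → each gets rank 5.
The 2 values of 45 occupy positions 9–10 → each gets rank 10.
Method 2 values → pooled ranks: 45→10, 17→2, 45→10, 7→1
Rank sum = 10 + 2 + 10 + 1 = 23

23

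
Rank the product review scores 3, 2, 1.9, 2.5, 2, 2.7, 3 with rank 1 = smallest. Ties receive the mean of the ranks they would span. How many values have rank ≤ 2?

1

Sorted (ascending): 1.9, 2, 2, 2.5, 2.7, 3, 3
The 2 values of 2 occupy positions 2–3 → average rank (2+3)/2 = 2.5.
The 2 values of 3 occupy positions 6–7 → average rank (6+7)/2 = 6.5.
Ranks ≤ 2: {1} → 1 value.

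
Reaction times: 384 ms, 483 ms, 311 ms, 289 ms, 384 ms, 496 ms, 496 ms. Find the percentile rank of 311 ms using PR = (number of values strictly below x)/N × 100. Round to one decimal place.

N = 7.
Strictly below 311: 1. Equal to 311: 1.
PR = 1/7 × 100 = 14.3

14.3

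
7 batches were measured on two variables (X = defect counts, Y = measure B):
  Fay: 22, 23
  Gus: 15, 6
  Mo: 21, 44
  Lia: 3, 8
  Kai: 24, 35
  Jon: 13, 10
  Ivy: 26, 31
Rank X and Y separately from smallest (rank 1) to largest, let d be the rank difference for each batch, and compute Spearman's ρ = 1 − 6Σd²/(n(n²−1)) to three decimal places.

0.643

Ranks of variable 1: 5, 3, 4, 1, 6, 2, 7
Ranks of variable 2: 4, 1, 7, 2, 6, 3, 5
d = r₁ − r₂: 1, 2, -3, -1, 0, -1, 2
d²: 1, 4, 9, 1, 0, 1, 4; Σd² = 20
ρ = 1 − 6·20/(7·48) = 1 − 120/336 = 0.643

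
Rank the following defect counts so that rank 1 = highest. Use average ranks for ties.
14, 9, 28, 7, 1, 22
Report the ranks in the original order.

3, 4, 1, 5, 6, 2

Sorted (descending): 28, 22, 14, 9, 7, 1
No ties — each value takes its position as its rank.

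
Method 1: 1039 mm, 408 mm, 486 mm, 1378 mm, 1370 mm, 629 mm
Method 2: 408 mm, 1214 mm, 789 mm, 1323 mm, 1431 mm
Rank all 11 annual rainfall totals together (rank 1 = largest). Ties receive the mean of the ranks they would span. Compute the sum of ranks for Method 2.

27.5

Sorted (descending): 1431, 1378, 1370, 1323, 1214, 1039, 789, 629, 486, 408, 408
The 2 values of 408 occupy positions 10–11 → average rank (10+11)/2 = 10.5.
Method 2 values → pooled ranks: 408→10.5, 1214→5, 789→7, 1323→4, 1431→1
Rank sum = 10.5 + 5 + 7 + 4 + 1 = 27.5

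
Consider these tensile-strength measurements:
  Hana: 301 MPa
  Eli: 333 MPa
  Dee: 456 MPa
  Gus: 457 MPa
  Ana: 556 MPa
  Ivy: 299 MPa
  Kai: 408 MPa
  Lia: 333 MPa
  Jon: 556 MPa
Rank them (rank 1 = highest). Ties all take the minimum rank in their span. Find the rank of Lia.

6

Sorted (descending): 556, 556, 457, 456, 408, 333, 333, 301, 299
The 2 values of 556 occupy positions 1–2 → each gets rank 1.
The 2 values of 333 occupy positions 6–7 → each gets rank 6.
Lia has value 333 MPa → rank 6.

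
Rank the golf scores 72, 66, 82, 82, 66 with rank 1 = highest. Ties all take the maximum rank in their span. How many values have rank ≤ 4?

3

Sorted (descending): 82, 82, 72, 66, 66
The 2 values of 82 occupy positions 1–2 → each gets rank 2.
The 2 values of 66 occupy positions 4–5 → each gets rank 5.
Ranks ≤ 4: {2, 2, 3} → 3 values.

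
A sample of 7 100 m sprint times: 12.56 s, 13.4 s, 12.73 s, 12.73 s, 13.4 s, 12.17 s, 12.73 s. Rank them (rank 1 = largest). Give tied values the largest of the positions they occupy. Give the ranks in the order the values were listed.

Sorted (descending): 13.4, 13.4, 12.73, 12.73, 12.73, 12.56, 12.17
The 2 values of 13.4 occupy positions 1–2 → each gets rank 2.
The 3 values of 12.73 occupy positions 3–5 → each gets rank 5.

6, 2, 5, 5, 2, 7, 5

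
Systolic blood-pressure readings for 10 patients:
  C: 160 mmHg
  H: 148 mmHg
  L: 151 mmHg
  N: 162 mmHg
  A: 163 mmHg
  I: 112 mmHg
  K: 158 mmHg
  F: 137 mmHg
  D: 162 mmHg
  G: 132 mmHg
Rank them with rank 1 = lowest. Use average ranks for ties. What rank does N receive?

8.5

Sorted (ascending): 112, 132, 137, 148, 151, 158, 160, 162, 162, 163
The 2 values of 162 occupy positions 8–9 → average rank (8+9)/2 = 8.5.
N has value 162 mmHg → rank 8.5.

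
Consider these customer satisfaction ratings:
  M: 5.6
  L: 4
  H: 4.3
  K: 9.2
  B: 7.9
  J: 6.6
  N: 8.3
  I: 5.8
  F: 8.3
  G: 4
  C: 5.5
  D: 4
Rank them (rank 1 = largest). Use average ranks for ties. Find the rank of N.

Sorted (descending): 9.2, 8.3, 8.3, 7.9, 6.6, 5.8, 5.6, 5.5, 4.3, 4, 4, 4
The 2 values of 8.3 occupy positions 2–3 → average rank (2+3)/2 = 2.5.
The 3 values of 4 occupy positions 10–12 → average rank 11.
N has value 8.3 → rank 2.5.

2.5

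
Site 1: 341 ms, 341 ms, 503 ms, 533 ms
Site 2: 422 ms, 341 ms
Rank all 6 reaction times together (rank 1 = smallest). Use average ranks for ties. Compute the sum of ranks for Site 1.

Sorted (ascending): 341, 341, 341, 422, 503, 533
The 3 values of 341 occupy positions 1–3 → average rank 2.
Site 1 values → pooled ranks: 341→2, 341→2, 503→5, 533→6
Rank sum = 2 + 2 + 5 + 6 = 15

15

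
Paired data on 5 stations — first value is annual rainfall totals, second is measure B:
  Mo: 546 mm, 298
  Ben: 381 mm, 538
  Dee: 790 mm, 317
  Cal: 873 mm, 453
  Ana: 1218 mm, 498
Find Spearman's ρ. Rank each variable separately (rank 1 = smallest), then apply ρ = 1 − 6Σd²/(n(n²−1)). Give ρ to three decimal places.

Ranks of variable 1: 2, 1, 3, 4, 5
Ranks of variable 2: 1, 5, 2, 3, 4
d = r₁ − r₂: 1, -4, 1, 1, 1
d²: 1, 16, 1, 1, 1; Σd² = 20
ρ = 1 − 6·20/(5·24) = 1 − 120/120 = 0.000

0.000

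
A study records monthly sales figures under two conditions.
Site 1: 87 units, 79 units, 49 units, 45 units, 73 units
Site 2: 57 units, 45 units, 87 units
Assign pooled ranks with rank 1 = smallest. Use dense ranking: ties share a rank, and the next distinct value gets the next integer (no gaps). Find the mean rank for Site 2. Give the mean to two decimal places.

3.33

Sorted (ascending): 45, 45, 49, 57, 73, 79, 87, 87
The 2 values of 45 share dense rank 1.
The 2 values of 87 share dense rank 6.
Remaining distinct values take the next consecutive integers.
Site 2 values → pooled ranks: 57→3, 45→1, 87→6
Mean rank = (3 + 1 + 6) / 3 = 3.33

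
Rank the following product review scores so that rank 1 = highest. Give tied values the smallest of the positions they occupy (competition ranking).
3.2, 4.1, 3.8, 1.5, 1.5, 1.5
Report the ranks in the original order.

3, 1, 2, 4, 4, 4

Sorted (descending): 4.1, 3.8, 3.2, 1.5, 1.5, 1.5
The 3 values of 1.5 occupy positions 4–6 → each gets rank 4.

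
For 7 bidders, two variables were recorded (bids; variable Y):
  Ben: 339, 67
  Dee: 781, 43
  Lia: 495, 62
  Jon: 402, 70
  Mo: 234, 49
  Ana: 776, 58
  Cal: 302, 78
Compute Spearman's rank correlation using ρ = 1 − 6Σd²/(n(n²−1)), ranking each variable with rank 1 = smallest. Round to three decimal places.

Ranks of variable 1: 3, 7, 5, 4, 1, 6, 2
Ranks of variable 2: 5, 1, 4, 6, 2, 3, 7
d = r₁ − r₂: -2, 6, 1, -2, -1, 3, -5
d²: 4, 36, 1, 4, 1, 9, 25; Σd² = 80
ρ = 1 − 6·80/(7·48) = 1 − 480/336 = -0.429

-0.429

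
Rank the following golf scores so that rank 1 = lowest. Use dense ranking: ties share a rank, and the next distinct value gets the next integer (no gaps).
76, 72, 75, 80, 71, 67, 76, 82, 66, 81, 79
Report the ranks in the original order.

Sorted (ascending): 66, 67, 71, 72, 75, 76, 76, 79, 80, 81, 82
The 2 values of 76 share dense rank 6.
Remaining distinct values take the next consecutive integers.

6, 4, 5, 8, 3, 2, 6, 10, 1, 9, 7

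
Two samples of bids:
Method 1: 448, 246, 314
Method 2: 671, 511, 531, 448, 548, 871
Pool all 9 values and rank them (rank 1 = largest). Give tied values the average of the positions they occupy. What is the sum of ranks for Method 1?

Sorted (descending): 871, 671, 548, 531, 511, 448, 448, 314, 246
The 2 values of 448 occupy positions 6–7 → average rank (6+7)/2 = 6.5.
Method 1 values → pooled ranks: 448→6.5, 246→9, 314→8
Rank sum = 6.5 + 9 + 8 = 23.5

23.5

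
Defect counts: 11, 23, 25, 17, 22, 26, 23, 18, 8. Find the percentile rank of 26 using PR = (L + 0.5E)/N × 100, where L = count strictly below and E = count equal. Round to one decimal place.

94.4

N = 9.
Strictly below 26: 8. Equal to 26: 1.
PR = (8 + 0.5·1)/9 × 100 = 94.4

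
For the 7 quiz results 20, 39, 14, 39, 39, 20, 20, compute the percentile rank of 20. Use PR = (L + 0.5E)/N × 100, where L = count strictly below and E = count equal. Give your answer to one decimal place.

N = 7.
Strictly below 20: 1. Equal to 20: 3.
PR = (1 + 0.5·3)/7 × 100 = 35.7

35.7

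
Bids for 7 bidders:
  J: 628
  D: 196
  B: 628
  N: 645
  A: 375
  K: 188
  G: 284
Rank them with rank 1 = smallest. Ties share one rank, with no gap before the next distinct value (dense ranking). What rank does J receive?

5

Sorted (ascending): 188, 196, 284, 375, 628, 628, 645
The 2 values of 628 share dense rank 5.
Remaining distinct values take the next consecutive integers.
J has value 628 → rank 5.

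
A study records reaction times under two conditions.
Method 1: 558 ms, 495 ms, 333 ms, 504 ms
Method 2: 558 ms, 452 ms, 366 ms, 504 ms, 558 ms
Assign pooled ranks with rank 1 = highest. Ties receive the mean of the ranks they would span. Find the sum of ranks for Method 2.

Sorted (descending): 558, 558, 558, 504, 504, 495, 452, 366, 333
The 3 values of 558 occupy positions 1–3 → average rank 2.
The 2 values of 504 occupy positions 4–5 → average rank (4+5)/2 = 4.5.
Method 2 values → pooled ranks: 558→2, 452→7, 366→8, 504→4.5, 558→2
Rank sum = 2 + 7 + 8 + 4.5 + 2 = 23.5

23.5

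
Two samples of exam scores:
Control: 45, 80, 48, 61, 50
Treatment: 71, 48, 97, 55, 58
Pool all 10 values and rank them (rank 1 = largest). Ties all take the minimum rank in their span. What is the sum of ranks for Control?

Sorted (descending): 97, 80, 71, 61, 58, 55, 50, 48, 48, 45
The 2 values of 48 occupy positions 8–9 → each gets rank 8.
Control values → pooled ranks: 45→10, 80→2, 48→8, 61→4, 50→7
Rank sum = 10 + 2 + 8 + 4 + 7 = 31

31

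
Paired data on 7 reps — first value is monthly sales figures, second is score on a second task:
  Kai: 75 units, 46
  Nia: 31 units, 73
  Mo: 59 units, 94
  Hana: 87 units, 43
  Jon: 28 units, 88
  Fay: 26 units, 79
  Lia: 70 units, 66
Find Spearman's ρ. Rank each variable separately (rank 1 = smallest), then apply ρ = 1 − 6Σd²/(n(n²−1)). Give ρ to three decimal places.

Ranks of variable 1: 6, 3, 4, 7, 2, 1, 5
Ranks of variable 2: 2, 4, 7, 1, 6, 5, 3
d = r₁ − r₂: 4, -1, -3, 6, -4, -4, 2
d²: 16, 1, 9, 36, 16, 16, 4; Σd² = 98
ρ = 1 − 6·98/(7·48) = 1 − 588/336 = -0.750

-0.750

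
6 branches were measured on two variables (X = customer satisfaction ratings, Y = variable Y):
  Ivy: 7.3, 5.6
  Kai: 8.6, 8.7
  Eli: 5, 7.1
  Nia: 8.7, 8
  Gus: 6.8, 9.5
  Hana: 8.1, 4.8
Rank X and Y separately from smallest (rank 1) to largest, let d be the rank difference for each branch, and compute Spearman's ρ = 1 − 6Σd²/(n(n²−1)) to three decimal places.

Ranks of variable 1: 3, 5, 1, 6, 2, 4
Ranks of variable 2: 2, 5, 3, 4, 6, 1
d = r₁ − r₂: 1, 0, -2, 2, -4, 3
d²: 1, 0, 4, 4, 16, 9; Σd² = 34
ρ = 1 − 6·34/(6·35) = 1 − 204/210 = 0.029

0.029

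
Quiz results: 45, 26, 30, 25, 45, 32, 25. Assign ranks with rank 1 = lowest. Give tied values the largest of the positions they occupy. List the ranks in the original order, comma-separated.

7, 3, 4, 2, 7, 5, 2

Sorted (ascending): 25, 25, 26, 30, 32, 45, 45
The 2 values of 25 occupy positions 1–2 → each gets rank 2.
The 2 values of 45 occupy positions 6–7 → each gets rank 7.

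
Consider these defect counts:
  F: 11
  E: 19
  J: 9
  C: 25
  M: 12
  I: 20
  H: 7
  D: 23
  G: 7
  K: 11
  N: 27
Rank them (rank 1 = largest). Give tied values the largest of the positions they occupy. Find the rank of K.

Sorted (descending): 27, 25, 23, 20, 19, 12, 11, 11, 9, 7, 7
The 2 values of 11 occupy positions 7–8 → each gets rank 8.
The 2 values of 7 occupy positions 10–11 → each gets rank 11.
K has value 11 → rank 8.

8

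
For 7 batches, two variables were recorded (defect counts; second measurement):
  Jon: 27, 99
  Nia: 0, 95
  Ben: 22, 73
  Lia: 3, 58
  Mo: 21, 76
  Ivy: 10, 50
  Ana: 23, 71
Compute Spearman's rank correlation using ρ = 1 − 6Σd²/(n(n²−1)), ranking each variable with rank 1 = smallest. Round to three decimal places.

0.286

Ranks of variable 1: 7, 1, 5, 2, 4, 3, 6
Ranks of variable 2: 7, 6, 4, 2, 5, 1, 3
d = r₁ − r₂: 0, -5, 1, 0, -1, 2, 3
d²: 0, 25, 1, 0, 1, 4, 9; Σd² = 40
ρ = 1 − 6·40/(7·48) = 1 − 240/336 = 0.286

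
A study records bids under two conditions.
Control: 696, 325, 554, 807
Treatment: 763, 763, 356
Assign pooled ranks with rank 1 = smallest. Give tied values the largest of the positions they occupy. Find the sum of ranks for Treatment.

Sorted (ascending): 325, 356, 554, 696, 763, 763, 807
The 2 values of 763 occupy positions 5–6 → each gets rank 6.
Treatment values → pooled ranks: 763→6, 763→6, 356→2
Rank sum = 6 + 6 + 2 = 14

14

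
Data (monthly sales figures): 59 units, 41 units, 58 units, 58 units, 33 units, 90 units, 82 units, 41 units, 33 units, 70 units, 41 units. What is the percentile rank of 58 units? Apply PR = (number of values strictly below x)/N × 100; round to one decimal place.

N = 11.
Strictly below 58: 5. Equal to 58: 2.
PR = 5/11 × 100 = 45.5

45.5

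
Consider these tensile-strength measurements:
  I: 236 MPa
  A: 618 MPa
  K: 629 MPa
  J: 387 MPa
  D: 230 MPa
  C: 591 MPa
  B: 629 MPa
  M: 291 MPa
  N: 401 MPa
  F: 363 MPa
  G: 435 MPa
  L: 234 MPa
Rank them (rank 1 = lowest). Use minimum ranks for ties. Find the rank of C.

Sorted (ascending): 230, 234, 236, 291, 363, 387, 401, 435, 591, 618, 629, 629
The 2 values of 629 occupy positions 11–12 → each gets rank 11.
C has value 591 MPa → rank 9.

9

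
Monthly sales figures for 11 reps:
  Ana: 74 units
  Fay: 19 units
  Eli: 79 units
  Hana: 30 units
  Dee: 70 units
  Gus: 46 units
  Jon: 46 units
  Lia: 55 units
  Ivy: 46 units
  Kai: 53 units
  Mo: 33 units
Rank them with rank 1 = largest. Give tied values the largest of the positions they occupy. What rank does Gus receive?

8

Sorted (descending): 79, 74, 70, 55, 53, 46, 46, 46, 33, 30, 19
The 3 values of 46 occupy positions 6–8 → each gets rank 8.
Gus has value 46 units → rank 8.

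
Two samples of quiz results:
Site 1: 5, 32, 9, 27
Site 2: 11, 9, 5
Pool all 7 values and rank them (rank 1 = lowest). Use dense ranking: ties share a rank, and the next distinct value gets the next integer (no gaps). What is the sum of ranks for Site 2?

Sorted (ascending): 5, 5, 9, 9, 11, 27, 32
The 2 values of 5 share dense rank 1.
The 2 values of 9 share dense rank 2.
Remaining distinct values take the next consecutive integers.
Site 2 values → pooled ranks: 11→3, 9→2, 5→1
Rank sum = 3 + 2 + 1 = 6

6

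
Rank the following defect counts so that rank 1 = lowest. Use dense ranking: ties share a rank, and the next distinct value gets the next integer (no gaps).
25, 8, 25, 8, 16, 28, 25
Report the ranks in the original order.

3, 1, 3, 1, 2, 4, 3

Sorted (ascending): 8, 8, 16, 25, 25, 25, 28
The 2 values of 8 share dense rank 1.
The 3 values of 25 share dense rank 3.
Remaining distinct values take the next consecutive integers.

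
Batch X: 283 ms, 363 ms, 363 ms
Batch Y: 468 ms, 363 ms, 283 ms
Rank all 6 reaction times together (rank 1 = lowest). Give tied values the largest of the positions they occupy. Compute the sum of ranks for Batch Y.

Sorted (ascending): 283, 283, 363, 363, 363, 468
The 2 values of 283 occupy positions 1–2 → each gets rank 2.
The 3 values of 363 occupy positions 3–5 → each gets rank 5.
Batch Y values → pooled ranks: 468→6, 363→5, 283→2
Rank sum = 6 + 5 + 2 = 13

13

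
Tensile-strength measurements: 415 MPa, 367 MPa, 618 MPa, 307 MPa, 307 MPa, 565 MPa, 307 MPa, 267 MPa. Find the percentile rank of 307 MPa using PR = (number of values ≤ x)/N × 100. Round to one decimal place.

50.0

N = 8.
Strictly below 307: 1. Equal to 307: 3.
PR = 4/8 × 100 = 50.0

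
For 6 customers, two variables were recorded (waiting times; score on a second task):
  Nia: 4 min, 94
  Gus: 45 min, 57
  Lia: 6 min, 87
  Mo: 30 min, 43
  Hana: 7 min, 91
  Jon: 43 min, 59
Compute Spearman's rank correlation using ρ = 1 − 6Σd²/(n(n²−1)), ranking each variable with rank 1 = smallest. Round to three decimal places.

-0.771

Ranks of variable 1: 1, 6, 2, 4, 3, 5
Ranks of variable 2: 6, 2, 4, 1, 5, 3
d = r₁ − r₂: -5, 4, -2, 3, -2, 2
d²: 25, 16, 4, 9, 4, 4; Σd² = 62
ρ = 1 − 6·62/(6·35) = 1 − 372/210 = -0.771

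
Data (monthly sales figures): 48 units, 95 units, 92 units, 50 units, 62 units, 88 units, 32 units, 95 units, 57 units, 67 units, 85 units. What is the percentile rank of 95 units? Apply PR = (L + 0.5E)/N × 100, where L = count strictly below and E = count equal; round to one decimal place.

90.9

N = 11.
Strictly below 95: 9. Equal to 95: 2.
PR = (9 + 0.5·2)/11 × 100 = 90.9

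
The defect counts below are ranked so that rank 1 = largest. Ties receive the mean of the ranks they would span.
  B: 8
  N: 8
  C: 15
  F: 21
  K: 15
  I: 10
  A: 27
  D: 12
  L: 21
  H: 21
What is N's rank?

Sorted (descending): 27, 21, 21, 21, 15, 15, 12, 10, 8, 8
The 3 values of 21 occupy positions 2–4 → average rank 3.
The 2 values of 15 occupy positions 5–6 → average rank (5+6)/2 = 5.5.
The 2 values of 8 occupy positions 9–10 → average rank (9+10)/2 = 9.5.
N has value 8 → rank 9.5.

9.5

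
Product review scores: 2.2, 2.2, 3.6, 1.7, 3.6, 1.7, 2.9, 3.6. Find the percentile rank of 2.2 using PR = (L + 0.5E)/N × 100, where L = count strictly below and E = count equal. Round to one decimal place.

37.5

N = 8.
Strictly below 2.2: 2. Equal to 2.2: 2.
PR = (2 + 0.5·2)/8 × 100 = 37.5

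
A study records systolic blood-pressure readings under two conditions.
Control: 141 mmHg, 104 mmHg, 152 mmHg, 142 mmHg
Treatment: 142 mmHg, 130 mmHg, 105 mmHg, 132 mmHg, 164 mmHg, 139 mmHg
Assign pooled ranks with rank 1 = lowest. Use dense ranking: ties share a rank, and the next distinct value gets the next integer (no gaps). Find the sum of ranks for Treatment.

30

Sorted (ascending): 104, 105, 130, 132, 139, 141, 142, 142, 152, 164
The 2 values of 142 share dense rank 7.
Remaining distinct values take the next consecutive integers.
Treatment values → pooled ranks: 142→7, 130→3, 105→2, 132→4, 164→9, 139→5
Rank sum = 7 + 3 + 2 + 4 + 9 + 5 = 30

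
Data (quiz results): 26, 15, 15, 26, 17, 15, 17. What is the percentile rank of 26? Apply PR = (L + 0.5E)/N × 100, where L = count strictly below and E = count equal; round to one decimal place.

85.7

N = 7.
Strictly below 26: 5. Equal to 26: 2.
PR = (5 + 0.5·2)/7 × 100 = 85.7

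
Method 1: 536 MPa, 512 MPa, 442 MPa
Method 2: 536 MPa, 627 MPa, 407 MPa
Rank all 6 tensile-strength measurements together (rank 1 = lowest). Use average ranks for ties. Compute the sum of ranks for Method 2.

Sorted (ascending): 407, 442, 512, 536, 536, 627
The 2 values of 536 occupy positions 4–5 → average rank (4+5)/2 = 4.5.
Method 2 values → pooled ranks: 536→4.5, 627→6, 407→1
Rank sum = 4.5 + 6 + 1 = 11.5

11.5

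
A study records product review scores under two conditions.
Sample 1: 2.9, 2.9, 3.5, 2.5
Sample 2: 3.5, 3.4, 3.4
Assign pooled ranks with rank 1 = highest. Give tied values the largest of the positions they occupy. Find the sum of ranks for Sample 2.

Sorted (descending): 3.5, 3.5, 3.4, 3.4, 2.9, 2.9, 2.5
The 2 values of 3.5 occupy positions 1–2 → each gets rank 2.
The 2 values of 3.4 occupy positions 3–4 → each gets rank 4.
The 2 values of 2.9 occupy positions 5–6 → each gets rank 6.
Sample 2 values → pooled ranks: 3.5→2, 3.4→4, 3.4→4
Rank sum = 2 + 4 + 4 = 10

10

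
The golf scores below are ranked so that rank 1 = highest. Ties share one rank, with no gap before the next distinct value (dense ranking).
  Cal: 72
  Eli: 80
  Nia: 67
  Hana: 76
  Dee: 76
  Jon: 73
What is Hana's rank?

Sorted (descending): 80, 76, 76, 73, 72, 67
The 2 values of 76 share dense rank 2.
Remaining distinct values take the next consecutive integers.
Hana has value 76 → rank 2.

2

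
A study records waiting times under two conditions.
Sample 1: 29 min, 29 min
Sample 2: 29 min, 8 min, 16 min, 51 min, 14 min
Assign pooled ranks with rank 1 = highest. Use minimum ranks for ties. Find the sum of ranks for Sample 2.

21

Sorted (descending): 51, 29, 29, 29, 16, 14, 8
The 3 values of 29 occupy positions 2–4 → each gets rank 2.
Sample 2 values → pooled ranks: 29→2, 8→7, 16→5, 51→1, 14→6
Rank sum = 2 + 7 + 5 + 1 + 6 = 21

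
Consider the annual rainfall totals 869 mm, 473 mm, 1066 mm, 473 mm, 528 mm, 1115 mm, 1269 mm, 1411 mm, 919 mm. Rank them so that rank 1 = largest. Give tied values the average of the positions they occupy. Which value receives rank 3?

Sorted (descending): 1411, 1269, 1115, 1066, 919, 869, 528, 473, 473
The 2 values of 473 occupy positions 8–9 → average rank (8+9)/2 = 8.5.
Rank 3 → value 1115.

1115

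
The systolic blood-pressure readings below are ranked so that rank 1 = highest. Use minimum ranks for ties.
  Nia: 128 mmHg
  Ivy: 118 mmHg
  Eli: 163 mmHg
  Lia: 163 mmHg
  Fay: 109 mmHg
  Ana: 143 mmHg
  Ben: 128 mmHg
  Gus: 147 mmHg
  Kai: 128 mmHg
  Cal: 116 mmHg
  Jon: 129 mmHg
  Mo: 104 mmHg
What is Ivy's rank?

Sorted (descending): 163, 163, 147, 143, 129, 128, 128, 128, 118, 116, 109, 104
The 2 values of 163 occupy positions 1–2 → each gets rank 1.
The 3 values of 128 occupy positions 6–8 → each gets rank 6.
Ivy has value 118 mmHg → rank 9.

9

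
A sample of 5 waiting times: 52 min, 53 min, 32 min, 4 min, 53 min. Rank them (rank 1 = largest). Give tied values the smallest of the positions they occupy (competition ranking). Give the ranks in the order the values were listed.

3, 1, 4, 5, 1

Sorted (descending): 53, 53, 52, 32, 4
The 2 values of 53 occupy positions 1–2 → each gets rank 1.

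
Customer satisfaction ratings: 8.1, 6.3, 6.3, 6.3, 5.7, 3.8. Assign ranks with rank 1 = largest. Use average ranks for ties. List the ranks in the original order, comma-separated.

1, 3, 3, 3, 5, 6

Sorted (descending): 8.1, 6.3, 6.3, 6.3, 5.7, 3.8
The 3 values of 6.3 occupy positions 2–4 → average rank 3.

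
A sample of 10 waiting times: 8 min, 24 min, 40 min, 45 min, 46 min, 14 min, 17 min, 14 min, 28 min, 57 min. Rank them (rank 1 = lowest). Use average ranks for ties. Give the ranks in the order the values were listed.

Sorted (ascending): 8, 14, 14, 17, 24, 28, 40, 45, 46, 57
The 2 values of 14 occupy positions 2–3 → average rank (2+3)/2 = 2.5.

1, 5, 7, 8, 9, 2.5, 4, 2.5, 6, 10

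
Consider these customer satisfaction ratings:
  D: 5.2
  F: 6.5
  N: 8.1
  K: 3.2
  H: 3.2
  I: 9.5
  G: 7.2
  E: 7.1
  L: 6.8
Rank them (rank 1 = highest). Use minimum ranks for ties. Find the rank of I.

1

Sorted (descending): 9.5, 8.1, 7.2, 7.1, 6.8, 6.5, 5.2, 3.2, 3.2
The 2 values of 3.2 occupy positions 8–9 → each gets rank 8.
I has value 9.5 → rank 1.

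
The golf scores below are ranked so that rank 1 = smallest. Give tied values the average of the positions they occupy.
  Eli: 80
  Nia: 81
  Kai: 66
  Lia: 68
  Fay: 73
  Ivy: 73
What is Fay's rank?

Sorted (ascending): 66, 68, 73, 73, 80, 81
The 2 values of 73 occupy positions 3–4 → average rank (3+4)/2 = 3.5.
Fay has value 73 → rank 3.5.

3.5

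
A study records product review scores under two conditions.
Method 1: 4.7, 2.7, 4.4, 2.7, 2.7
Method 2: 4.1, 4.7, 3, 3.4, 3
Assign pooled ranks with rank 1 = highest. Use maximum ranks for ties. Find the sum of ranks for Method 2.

Sorted (descending): 4.7, 4.7, 4.4, 4.1, 3.4, 3, 3, 2.7, 2.7, 2.7
The 2 values of 4.7 occupy positions 1–2 → each gets rank 2.
The 2 values of 3 occupy positions 6–7 → each gets rank 7.
The 3 values of 2.7 occupy positions 8–10 → each gets rank 10.
Method 2 values → pooled ranks: 4.1→4, 4.7→2, 3→7, 3.4→5, 3→7
Rank sum = 4 + 2 + 7 + 5 + 7 = 25

25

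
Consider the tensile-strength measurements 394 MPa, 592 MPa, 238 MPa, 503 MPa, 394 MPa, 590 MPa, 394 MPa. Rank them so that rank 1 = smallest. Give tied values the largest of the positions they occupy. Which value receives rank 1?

238

Sorted (ascending): 238, 394, 394, 394, 503, 590, 592
The 3 values of 394 occupy positions 2–4 → each gets rank 4.
Rank 1 → value 238.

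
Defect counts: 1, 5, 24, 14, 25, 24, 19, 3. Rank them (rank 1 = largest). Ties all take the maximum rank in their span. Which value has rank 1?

25

Sorted (descending): 25, 24, 24, 19, 14, 5, 3, 1
The 2 values of 24 occupy positions 2–3 → each gets rank 3.
Rank 1 → value 25.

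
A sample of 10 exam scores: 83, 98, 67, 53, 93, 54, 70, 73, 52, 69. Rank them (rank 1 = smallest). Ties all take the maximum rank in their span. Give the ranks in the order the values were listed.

Sorted (ascending): 52, 53, 54, 67, 69, 70, 73, 83, 93, 98
No ties — each value takes its position as its rank.

8, 10, 4, 2, 9, 3, 6, 7, 1, 5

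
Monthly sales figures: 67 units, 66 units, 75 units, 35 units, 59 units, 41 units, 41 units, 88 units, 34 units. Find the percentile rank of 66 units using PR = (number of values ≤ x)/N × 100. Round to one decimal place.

N = 9.
Strictly below 66: 5. Equal to 66: 1.
PR = 6/9 × 100 = 66.7

66.7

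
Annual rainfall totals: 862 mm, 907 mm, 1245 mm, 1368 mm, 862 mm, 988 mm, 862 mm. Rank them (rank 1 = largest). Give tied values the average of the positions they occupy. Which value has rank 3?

Sorted (descending): 1368, 1245, 988, 907, 862, 862, 862
The 3 values of 862 occupy positions 5–7 → average rank 6.
Rank 3 → value 988.

988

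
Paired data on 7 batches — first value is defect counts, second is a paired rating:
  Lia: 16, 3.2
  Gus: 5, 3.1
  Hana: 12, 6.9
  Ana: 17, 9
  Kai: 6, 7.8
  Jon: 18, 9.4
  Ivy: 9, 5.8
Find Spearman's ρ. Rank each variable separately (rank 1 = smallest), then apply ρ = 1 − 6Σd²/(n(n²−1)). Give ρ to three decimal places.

Ranks of variable 1: 5, 1, 4, 6, 2, 7, 3
Ranks of variable 2: 2, 1, 4, 6, 5, 7, 3
d = r₁ − r₂: 3, 0, 0, 0, -3, 0, 0
d²: 9, 0, 0, 0, 9, 0, 0; Σd² = 18
ρ = 1 − 6·18/(7·48) = 1 − 108/336 = 0.679

0.679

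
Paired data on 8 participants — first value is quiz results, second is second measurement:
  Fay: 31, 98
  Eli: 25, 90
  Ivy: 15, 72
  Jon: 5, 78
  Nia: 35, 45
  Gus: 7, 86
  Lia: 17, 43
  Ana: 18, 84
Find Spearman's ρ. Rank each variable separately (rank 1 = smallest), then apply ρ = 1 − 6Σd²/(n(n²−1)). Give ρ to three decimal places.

Ranks of variable 1: 7, 6, 3, 1, 8, 2, 4, 5
Ranks of variable 2: 8, 7, 3, 4, 2, 6, 1, 5
d = r₁ − r₂: -1, -1, 0, -3, 6, -4, 3, 0
d²: 1, 1, 0, 9, 36, 16, 9, 0; Σd² = 72
ρ = 1 − 6·72/(8·63) = 1 − 432/504 = 0.143

0.143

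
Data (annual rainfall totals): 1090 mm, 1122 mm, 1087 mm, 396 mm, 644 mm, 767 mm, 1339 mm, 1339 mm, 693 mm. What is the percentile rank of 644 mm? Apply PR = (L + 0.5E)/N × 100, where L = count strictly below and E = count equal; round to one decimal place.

N = 9.
Strictly below 644: 1. Equal to 644: 1.
PR = (1 + 0.5·1)/9 × 100 = 16.7

16.7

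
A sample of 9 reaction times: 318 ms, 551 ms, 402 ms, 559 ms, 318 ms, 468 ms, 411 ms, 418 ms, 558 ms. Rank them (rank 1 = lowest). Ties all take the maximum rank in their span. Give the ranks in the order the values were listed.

2, 7, 3, 9, 2, 6, 4, 5, 8

Sorted (ascending): 318, 318, 402, 411, 418, 468, 551, 558, 559
The 2 values of 318 occupy positions 1–2 → each gets rank 2.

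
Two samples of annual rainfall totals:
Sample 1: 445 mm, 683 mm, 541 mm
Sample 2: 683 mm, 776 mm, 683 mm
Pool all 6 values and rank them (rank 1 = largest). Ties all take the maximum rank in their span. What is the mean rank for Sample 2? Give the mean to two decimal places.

3.00

Sorted (descending): 776, 683, 683, 683, 541, 445
The 3 values of 683 occupy positions 2–4 → each gets rank 4.
Sample 2 values → pooled ranks: 683→4, 776→1, 683→4
Mean rank = (4 + 1 + 4) / 3 = 3.00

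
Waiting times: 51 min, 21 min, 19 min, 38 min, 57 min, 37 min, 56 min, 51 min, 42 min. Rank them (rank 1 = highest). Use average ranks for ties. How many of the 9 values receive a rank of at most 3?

Sorted (descending): 57, 56, 51, 51, 42, 38, 37, 21, 19
The 2 values of 51 occupy positions 3–4 → average rank (3+4)/2 = 3.5.
Ranks ≤ 3: {1, 2} → 2 values.

2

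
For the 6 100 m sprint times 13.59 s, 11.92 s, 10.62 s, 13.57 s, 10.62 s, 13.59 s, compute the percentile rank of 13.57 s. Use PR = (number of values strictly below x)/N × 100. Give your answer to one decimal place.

N = 6.
Strictly below 13.57: 3. Equal to 13.57: 1.
PR = 3/6 × 100 = 50.0

50.0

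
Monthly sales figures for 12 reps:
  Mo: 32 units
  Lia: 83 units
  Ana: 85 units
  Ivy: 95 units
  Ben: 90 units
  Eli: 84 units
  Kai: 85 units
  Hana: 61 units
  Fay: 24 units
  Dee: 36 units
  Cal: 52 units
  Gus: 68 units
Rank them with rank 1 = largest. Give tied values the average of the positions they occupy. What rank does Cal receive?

Sorted (descending): 95, 90, 85, 85, 84, 83, 68, 61, 52, 36, 32, 24
The 2 values of 85 occupy positions 3–4 → average rank (3+4)/2 = 3.5.
Cal has value 52 units → rank 9.

9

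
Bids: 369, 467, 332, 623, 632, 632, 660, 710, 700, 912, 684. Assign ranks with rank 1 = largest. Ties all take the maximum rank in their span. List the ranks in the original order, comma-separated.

Sorted (descending): 912, 710, 700, 684, 660, 632, 632, 623, 467, 369, 332
The 2 values of 632 occupy positions 6–7 → each gets rank 7.

10, 9, 11, 8, 7, 7, 5, 2, 3, 1, 4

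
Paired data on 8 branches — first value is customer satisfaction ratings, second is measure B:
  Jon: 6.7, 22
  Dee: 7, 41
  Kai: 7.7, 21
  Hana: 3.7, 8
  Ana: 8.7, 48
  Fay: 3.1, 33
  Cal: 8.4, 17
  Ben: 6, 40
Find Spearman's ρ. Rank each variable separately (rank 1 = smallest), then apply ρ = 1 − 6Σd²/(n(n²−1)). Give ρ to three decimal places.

0.238

Ranks of variable 1: 4, 5, 6, 2, 8, 1, 7, 3
Ranks of variable 2: 4, 7, 3, 1, 8, 5, 2, 6
d = r₁ − r₂: 0, -2, 3, 1, 0, -4, 5, -3
d²: 0, 4, 9, 1, 0, 16, 25, 9; Σd² = 64
ρ = 1 − 6·64/(8·63) = 1 − 384/504 = 0.238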